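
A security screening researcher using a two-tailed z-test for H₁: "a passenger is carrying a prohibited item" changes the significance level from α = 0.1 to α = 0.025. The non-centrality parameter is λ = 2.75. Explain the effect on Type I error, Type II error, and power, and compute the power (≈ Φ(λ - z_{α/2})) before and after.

Decreasing α from 0.1 to 0.025:
• Type I error rate decreases (α is the Type I rate by definition).
• Critical value moves from z_{α/2} = 1.645 to 2.241, so power = Φ(λ - z_{α/2}) goes from Φ(2.75 - 1.645) = 0.865 to Φ(2.75 - 2.241) = 0.695.
• Type II error rate β = 1 - power therefore increases (0.135 → 0.305).
Appropriate when false positives are costly — here, detaining an innocent passenger — delay and inconvenience.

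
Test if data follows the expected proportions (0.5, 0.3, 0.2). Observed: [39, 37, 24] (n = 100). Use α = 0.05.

Expected: [50.0, 30.0, 20.0]. χ² = 4.853. df = 2, critical = 5.991. Fail to reject H₀.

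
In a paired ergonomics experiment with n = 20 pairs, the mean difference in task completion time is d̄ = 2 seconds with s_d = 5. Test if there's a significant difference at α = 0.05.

t = d̄/(s_d/√n) = 2/(5/√20) = 1.789. df = 19, critical t = ±2.093. Fail to reject H₀.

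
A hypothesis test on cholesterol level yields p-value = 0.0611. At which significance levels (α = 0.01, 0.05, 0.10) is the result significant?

p = 0.0611. Significant at: α = 0.1.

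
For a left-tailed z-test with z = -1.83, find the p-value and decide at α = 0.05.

p = P(Z < -1.83) = Φ(-1.83) ≈ 0.0336. Since p < 0.05, reject H₀ (significant) at α = 0.05.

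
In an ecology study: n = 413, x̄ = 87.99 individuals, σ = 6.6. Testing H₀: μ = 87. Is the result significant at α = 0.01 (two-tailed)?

z = (87.99 - 87)/(6.6/√413) = 3.048. Since |z| > 2.576, significant at α = 0.01.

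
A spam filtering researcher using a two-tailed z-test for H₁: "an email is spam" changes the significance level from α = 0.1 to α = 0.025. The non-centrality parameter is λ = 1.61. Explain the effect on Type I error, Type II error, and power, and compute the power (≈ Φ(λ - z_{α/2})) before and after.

Decreasing α from 0.1 to 0.025:
• Type I error rate decreases (α is the Type I rate by definition).
• Critical value moves from z_{α/2} = 1.645 to 2.241, so power = Φ(λ - z_{α/2}) goes from Φ(1.61 - 1.645) = 0.486 to Φ(1.61 - 2.241) = 0.264.
• Type II error rate β = 1 - power therefore increases (0.514 → 0.736).
Appropriate when false positives are costly — here, a legitimate email is sent to the spam folder and the user misses it.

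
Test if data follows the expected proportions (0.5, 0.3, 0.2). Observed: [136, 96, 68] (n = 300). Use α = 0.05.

Expected: [150.0, 90.0, 60.0]. χ² = 2.773. df = 2, critical = 5.991. Fail to reject H₀.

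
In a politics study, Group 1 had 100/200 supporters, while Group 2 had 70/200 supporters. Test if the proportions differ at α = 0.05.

p̂₁ = 0.5, p̂₂ = 0.35, pooled p̂ = 0.425. z = 3.034. Critical: ±1.96. Reject H₀.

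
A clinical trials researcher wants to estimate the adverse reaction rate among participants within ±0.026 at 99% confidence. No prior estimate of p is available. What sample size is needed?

Conservative approach: use p = 0.5 (maximizes p(1-p) = 0.25). n = z²(0.25)/E² = 2.576²×0.25/0.026² = 2454.1 → n = 2455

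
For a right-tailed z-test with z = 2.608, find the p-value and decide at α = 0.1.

p = P(Z > 2.608) = 1 - Φ(2.608) ≈ 0.0046. Since p < 0.1, reject H₀ (significant) at α = 0.1.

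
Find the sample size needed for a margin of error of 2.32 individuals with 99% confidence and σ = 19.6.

n = (z*σ/E)² = (2.576×19.6/2.32)² = 473.6 → n = 474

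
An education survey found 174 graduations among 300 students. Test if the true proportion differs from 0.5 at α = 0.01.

p̂ = 0.58, p₀ = 0.5. z = (p̂ - p₀)/√(p₀(1-p₀)/n) = 2.771. Critical: ±2.576. Reject H₀.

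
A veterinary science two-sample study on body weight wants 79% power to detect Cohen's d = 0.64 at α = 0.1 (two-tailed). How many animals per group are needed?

z_{α/2} = 1.645, z_β = Φ⁻¹(0.79) = 0.806. For medium effect (d = 0.64): n per group = 2(z_{α/2} + z_β)²/d² = 2(1.645 + 0.806)²/0.64² = 29.3 → 30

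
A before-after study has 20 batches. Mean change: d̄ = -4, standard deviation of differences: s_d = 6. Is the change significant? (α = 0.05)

t = d̄/(s_d/√n) = -4/(6/√20) = -2.981. df = 19, critical t = ±2.093. Reject H₀.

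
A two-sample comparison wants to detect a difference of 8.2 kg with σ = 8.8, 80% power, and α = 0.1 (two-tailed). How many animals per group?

n per group = 2(z_α/2 + z_β)²σ²/d² = 2×(1.645 + 0.84)²×8.8²/8.2² = 14.2 → n = 15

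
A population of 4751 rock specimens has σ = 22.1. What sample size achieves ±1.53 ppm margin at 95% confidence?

Without FPC: n₀ = (1.96×22.1/1.53)² = 801.519. With FPC: n = n₀N/(n₀+N-1) = 685.9 → n = 686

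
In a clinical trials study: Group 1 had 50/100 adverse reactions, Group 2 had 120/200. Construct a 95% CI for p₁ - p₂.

p̂₁ = 0.5, p̂₂ = 0.6. Difference = -0.1. CI = (-0.219, 0.019)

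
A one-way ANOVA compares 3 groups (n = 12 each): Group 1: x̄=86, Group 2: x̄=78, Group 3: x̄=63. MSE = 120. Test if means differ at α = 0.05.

Grand mean = 75.67. SS_between = 3272.0, MS_between = 1636.0. F = 13.633, F_crit ≈ 3.285. Reject H₀.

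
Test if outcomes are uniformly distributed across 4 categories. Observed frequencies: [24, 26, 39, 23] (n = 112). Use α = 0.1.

Expected = 28 each. χ² = Σ(O-E)²/E = 5.929. df = 3, critical value = 6.251. Fail to reject H₀.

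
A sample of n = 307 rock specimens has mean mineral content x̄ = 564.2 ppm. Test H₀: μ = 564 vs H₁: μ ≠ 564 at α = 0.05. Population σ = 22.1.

z = (x̄ - μ₀)/(σ/√n) = (564.2 - 564)/(22.1/√307) = 0.159. Critical value: ±1.96. Since |0.159| ≤ 1.96, Fail to reject H₀.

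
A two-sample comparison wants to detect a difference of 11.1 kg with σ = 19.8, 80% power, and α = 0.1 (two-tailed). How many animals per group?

n per group = 2(z_α/2 + z_β)²σ²/d² = 2×(1.645 + 0.84)²×19.8²/11.1² = 39.3 → n = 40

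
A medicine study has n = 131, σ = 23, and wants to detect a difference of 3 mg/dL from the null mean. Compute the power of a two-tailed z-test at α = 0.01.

SE = σ/√n = 23/√131 = 2.01. Non-centrality λ = d/SE = 3/2.01 = 1.493. Power ≈ Φ(λ - z_{α/2}) = Φ(1.493 - 2.576) = Φ(-1.083) = 0.139.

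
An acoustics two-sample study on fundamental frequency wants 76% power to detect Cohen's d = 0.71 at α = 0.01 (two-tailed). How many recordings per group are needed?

z_{α/2} = 2.576, z_β = Φ⁻¹(0.76) = 0.706. For medium effect (d = 0.71): n per group = 2(z_{α/2} + z_β)²/d² = 2(2.576 + 0.706)²/0.71² = 42.7 → 43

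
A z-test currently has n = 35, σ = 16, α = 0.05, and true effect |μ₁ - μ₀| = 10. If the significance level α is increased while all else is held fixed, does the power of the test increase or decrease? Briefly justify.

Power increases: a larger α lowers the critical value, so more of the H₁ sampling distribution falls in the rejection region.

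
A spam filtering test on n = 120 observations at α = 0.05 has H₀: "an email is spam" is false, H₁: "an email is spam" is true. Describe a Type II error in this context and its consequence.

Type II error: failing to reject H₀ when it is false — concluding that an email is spam is not supported when in fact it is. Consequence: a spam email lands in the inbox.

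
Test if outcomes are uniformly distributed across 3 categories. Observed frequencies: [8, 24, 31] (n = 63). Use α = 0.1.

Expected = 21 each. χ² = Σ(O-E)²/E = 13.238. df = 2, critical value = 4.605. Reject H₀.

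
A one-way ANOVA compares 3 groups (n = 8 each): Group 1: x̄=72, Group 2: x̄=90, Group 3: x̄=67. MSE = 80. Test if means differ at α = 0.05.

Grand mean = 76.33. SS_between = 2341.33, MS_between = 1170.67. F = 14.633, F_crit ≈ 3.467. Reject H₀.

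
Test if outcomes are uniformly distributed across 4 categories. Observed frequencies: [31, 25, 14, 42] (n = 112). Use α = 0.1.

Expected = 28 each. χ² = Σ(O-E)²/E = 14.643. df = 3, critical value = 6.251. Reject H₀.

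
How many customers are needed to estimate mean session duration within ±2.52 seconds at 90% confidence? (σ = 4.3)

n = (z*σ/E)² = (1.645×4.3/2.52)² = 7.9 → n = 8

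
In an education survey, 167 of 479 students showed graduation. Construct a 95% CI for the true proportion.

p̂ = 0.349. CI = p̂ ± z*√(p̂(1-p̂)/n) = (0.306, 0.391)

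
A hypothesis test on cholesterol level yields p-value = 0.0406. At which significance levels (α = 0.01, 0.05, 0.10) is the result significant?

p = 0.0406. Significant at: α = 0.05, 0.1.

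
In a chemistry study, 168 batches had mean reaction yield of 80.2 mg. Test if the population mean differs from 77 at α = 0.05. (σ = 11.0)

z = (x̄ - μ₀)/(σ/√n) = (80.2 - 77)/(11.0/√168) = 3.771. Critical value: ±1.96. Since |3.771| > 1.96, Reject H₀.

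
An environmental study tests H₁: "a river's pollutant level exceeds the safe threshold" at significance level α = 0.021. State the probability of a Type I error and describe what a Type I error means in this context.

P(Type I error) = α = 0.021. A Type I error is rejecting H₀ when H₀ is actually true (false positive) — here, concluding that a river's pollutant level exceeds the safe threshold when in fact this is not the case. Consequence: shutting down a compliant factory unnecessarily.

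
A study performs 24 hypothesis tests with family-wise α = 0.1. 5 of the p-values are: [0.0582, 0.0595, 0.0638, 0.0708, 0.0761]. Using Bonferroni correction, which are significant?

Bonferroni α = 0.1/24 = 0.00417. None of the given p-values are significant.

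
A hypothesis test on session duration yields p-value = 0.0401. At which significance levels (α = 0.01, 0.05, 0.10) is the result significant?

p = 0.0401. Significant at: α = 0.05, 0.1.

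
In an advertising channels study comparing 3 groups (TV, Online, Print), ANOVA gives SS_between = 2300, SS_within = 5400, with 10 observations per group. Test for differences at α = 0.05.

df_between = 2, df_within = 27. F = MS_between/MS_within = 1150.0/200.0 = 5.75. F_crit ≈ 3.354. Reject H₀. At least one mean differs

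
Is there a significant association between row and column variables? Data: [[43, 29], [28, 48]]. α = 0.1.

χ² = 7.755. df = 1, critical = 2.706. Reject H₀. Variables are dependent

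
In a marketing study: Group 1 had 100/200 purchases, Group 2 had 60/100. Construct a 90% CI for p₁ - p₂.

p̂₁ = 0.5, p̂₂ = 0.6. Difference = -0.1. CI = (-0.199, -0.001)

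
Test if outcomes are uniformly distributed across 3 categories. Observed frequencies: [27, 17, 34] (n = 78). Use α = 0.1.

Expected = 26 each. χ² = Σ(O-E)²/E = 5.615. df = 2, critical value = 4.605. Reject H₀.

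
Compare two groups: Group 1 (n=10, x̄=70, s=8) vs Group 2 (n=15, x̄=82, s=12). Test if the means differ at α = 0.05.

Pooled sp = 10.62. t = -2.769, df = 23. Critical t = ±2.069. Reject H₀.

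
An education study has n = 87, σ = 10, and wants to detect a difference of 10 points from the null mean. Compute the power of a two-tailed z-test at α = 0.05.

SE = σ/√n = 10/√87 = 1.072. Non-centrality λ = d/SE = 10/1.072 = 9.327. Power ≈ Φ(λ - z_{α/2}) = Φ(9.327 - 1.96) = Φ(7.367) = 1.0.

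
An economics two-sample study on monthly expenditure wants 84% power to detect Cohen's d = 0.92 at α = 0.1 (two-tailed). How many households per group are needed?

z_{α/2} = 1.645, z_β = Φ⁻¹(0.84) = 0.994. For large effect (d = 0.92): n per group = 2(z_{α/2} + z_β)²/d² = 2(1.645 + 0.994)²/0.92² = 16.5 → 17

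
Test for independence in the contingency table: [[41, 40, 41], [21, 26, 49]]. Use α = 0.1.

χ² = 7.133. df = 2, critical = 4.605. Reject H₀. Variables are dependent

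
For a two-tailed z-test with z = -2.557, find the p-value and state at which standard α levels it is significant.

p = 2·P(Z > |-2.557|) = 2·(1 - Φ(2.557)) ≈ 0.0106. Significant at α = 0.1; Significant at α = 0.05.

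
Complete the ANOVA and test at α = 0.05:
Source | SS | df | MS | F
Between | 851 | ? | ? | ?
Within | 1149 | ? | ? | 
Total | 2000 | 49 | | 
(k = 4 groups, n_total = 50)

df_between = 3, df_within = 46. MS_between = 283.67, MS_within = 24.98. F = 11.357, F_crit ≈ 2.807. Reject H₀.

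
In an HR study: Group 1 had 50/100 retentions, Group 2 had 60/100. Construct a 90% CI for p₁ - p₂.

p̂₁ = 0.5, p̂₂ = 0.6. Difference = -0.1. CI = (-0.215, 0.015)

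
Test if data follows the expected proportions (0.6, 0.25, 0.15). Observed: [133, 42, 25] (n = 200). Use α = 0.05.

Expected: [120.0, 50.0, 30.0]. χ² = 3.522. df = 2, critical = 5.991. Fail to reject H₀.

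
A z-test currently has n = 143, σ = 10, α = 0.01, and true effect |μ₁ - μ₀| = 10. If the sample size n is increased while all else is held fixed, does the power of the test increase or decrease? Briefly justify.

Power increases: a larger n shrinks the standard error σ/√n, moving the sampling distribution under H₁ further from the critical value.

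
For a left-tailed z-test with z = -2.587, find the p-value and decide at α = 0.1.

p = P(Z < -2.587) = Φ(-2.587) ≈ 0.0048. Since p < 0.1, reject H₀ (significant) at α = 0.1.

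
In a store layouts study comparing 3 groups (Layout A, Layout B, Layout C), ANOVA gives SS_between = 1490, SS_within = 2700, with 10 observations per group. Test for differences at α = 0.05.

df_between = 2, df_within = 27. F = MS_between/MS_within = 745.0/100.0 = 7.45. F_crit ≈ 3.354. Reject H₀. At least one mean differs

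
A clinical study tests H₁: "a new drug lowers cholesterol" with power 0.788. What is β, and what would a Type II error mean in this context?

β = 1 - power = 1 - 0.788 = 0.212. A Type II error is failing to reject H₀ when H₀ is false (false negative) — here, failing to conclude that a new drug lowers cholesterol when in fact it is true. Consequence: shelving an effective drug — patients miss out on a treatment that would have helped.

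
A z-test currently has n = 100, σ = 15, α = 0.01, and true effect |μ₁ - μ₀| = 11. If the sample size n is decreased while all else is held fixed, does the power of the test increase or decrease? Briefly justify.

Power decreases: a smaller n inflates the standard error σ/√n, pulling the sampling distribution under H₁ back toward the critical value.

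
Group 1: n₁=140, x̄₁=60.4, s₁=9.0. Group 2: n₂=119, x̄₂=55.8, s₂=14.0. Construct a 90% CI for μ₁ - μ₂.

Difference = 4.6. SE = √(9.0²/140 + 14.0²/119) = 1.492. CI = (2.15, 7.05)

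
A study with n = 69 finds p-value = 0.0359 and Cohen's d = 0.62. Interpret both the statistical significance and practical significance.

Statistically significant (p = 0.0359 < 0.05). Cohen's d = 0.62 indicates a medium effect size. Both statistical and practical significance should be considered.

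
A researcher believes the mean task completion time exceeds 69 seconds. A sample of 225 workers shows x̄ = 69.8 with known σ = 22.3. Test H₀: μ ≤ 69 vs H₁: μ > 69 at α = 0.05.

z = 0.538. Critical value: 1.645. Fail to reject H₀.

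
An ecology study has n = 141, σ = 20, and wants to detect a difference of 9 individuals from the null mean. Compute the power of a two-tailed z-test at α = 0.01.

SE = σ/√n = 20/√141 = 1.684. Non-centrality λ = d/SE = 9/1.684 = 5.343. Power ≈ Φ(λ - z_{α/2}) = Φ(5.343 - 2.576) = Φ(2.767) = 0.997.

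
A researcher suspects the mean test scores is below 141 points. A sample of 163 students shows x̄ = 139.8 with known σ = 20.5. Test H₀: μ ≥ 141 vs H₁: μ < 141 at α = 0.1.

z = -0.747. Critical value: -1.28. Fail to reject H₀.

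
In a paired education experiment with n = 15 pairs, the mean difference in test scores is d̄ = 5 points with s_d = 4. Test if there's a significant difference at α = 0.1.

t = d̄/(s_d/√n) = 5/(4/√15) = 4.841. df = 14, critical t = ±1.761. Reject H₀.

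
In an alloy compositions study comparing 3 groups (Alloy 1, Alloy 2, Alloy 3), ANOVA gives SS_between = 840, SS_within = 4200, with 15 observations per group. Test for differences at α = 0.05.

df_between = 2, df_within = 42. F = MS_between/MS_within = 420.0/100.0 = 4.2. F_crit ≈ 3.22. Reject H₀. At least one mean differs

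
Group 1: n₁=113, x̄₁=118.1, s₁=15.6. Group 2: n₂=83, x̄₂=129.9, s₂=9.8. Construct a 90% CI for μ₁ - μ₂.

Difference = -11.8. SE = √(15.6²/113 + 9.8²/83) = 1.82. CI = (-14.79, -8.81)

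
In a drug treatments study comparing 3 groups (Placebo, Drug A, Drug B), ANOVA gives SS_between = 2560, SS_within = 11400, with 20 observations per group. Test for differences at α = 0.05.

df_between = 2, df_within = 57. F = MS_between/MS_within = 1280.0/200.0 = 6.4. F_crit ≈ 3.159. Reject H₀. At least one mean differs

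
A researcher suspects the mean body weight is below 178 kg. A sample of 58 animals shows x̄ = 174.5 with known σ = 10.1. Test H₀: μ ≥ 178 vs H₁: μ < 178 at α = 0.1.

z = -2.639. Critical value: -1.28. Reject H₀.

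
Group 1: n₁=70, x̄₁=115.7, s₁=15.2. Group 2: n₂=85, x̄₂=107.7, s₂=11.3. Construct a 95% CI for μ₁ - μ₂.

Difference = 8.0. SE = √(15.2²/70 + 11.3²/85) = 2.192. CI = (3.7, 12.3)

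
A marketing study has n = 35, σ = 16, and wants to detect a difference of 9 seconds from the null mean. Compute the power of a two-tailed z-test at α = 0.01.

SE = σ/√n = 16/√35 = 2.704. Non-centrality λ = d/SE = 9/2.704 = 3.328. Power ≈ Φ(λ - z_{α/2}) = Φ(3.328 - 2.576) = Φ(0.752) = 0.774.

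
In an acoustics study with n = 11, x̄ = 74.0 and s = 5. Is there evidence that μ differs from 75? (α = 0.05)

t = (x̄ - μ₀)/(s/√n) = (74.0 - 75)/(5/√11) = -0.663. df = 10, critical t = ±2.228. Fail to reject H₀.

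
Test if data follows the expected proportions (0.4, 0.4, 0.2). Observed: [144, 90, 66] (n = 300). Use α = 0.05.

Expected: [120.0, 120.0, 60.0]. χ² = 12.9. df = 2, critical = 5.991. Reject H₀.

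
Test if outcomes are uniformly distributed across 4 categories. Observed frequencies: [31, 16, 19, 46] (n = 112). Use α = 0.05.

Expected = 28 each. χ² = Σ(O-E)²/E = 19.929. df = 3, critical value = 7.815. Reject H₀.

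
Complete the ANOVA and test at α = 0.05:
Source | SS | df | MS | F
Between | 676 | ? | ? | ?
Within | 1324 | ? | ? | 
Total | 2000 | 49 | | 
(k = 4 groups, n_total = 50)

df_between = 3, df_within = 46. MS_between = 225.33, MS_within = 28.78. F = 7.829, F_crit ≈ 2.807. Reject H₀.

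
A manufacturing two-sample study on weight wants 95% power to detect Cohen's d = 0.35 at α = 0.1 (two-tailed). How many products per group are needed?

z_{α/2} = 1.645, z_β = Φ⁻¹(0.95) = 1.645. For small effect (d = 0.35): n per group = 2(z_{α/2} + z_β)²/d² = 2(1.645 + 1.645)²/0.35² = 176.7 → 177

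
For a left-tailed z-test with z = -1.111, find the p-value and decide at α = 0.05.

p = P(Z < -1.111) = Φ(-1.111) ≈ 0.1333. Since p ≥ 0.05, fail to reject H₀ (not significant) at α = 0.05.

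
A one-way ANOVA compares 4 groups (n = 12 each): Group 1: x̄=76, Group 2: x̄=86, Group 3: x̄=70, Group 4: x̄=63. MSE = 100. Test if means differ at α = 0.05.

Grand mean = 73.75. SS_between = 3417.0, MS_between = 1139.0. F = 11.39, F_crit ≈ 2.816. Reject H₀.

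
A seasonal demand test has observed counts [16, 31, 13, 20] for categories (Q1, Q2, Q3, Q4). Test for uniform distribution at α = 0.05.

Expected = 20 each. χ² = Σ(O-E)²/E = 9.3. df = 3, critical value = 7.815. Reject H₀.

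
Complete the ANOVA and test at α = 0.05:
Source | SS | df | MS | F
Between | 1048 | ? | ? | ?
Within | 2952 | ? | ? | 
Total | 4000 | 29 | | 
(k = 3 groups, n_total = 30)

df_between = 2, df_within = 27. MS_between = 524.0, MS_within = 109.33. F = 4.793, F_crit ≈ 3.354. Reject H₀.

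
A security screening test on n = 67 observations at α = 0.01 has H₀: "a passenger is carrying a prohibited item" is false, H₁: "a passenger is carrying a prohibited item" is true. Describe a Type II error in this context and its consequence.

Type II error: failing to reject H₀ when it is false — concluding that a passenger is carrying a prohibited item is not supported when in fact it is. Consequence: letting a prohibited item through — security breach.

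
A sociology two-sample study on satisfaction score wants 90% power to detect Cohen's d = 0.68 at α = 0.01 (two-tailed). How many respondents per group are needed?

z_{α/2} = 2.576, z_β = Φ⁻¹(0.9) = 1.282. For medium effect (d = 0.68): n per group = 2(z_{α/2} + z_β)²/d² = 2(2.576 + 1.282)²/0.68² = 64.4 → 65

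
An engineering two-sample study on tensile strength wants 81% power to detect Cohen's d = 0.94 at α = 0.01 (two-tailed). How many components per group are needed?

z_{α/2} = 2.576, z_β = Φ⁻¹(0.81) = 0.878. For large effect (d = 0.94): n per group = 2(z_{α/2} + z_β)²/d² = 2(2.576 + 0.878)²/0.94² = 27.003 → 28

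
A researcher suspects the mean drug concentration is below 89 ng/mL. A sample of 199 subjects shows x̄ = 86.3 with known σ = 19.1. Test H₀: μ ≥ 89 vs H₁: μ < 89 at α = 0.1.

z = -1.994. Critical value: -1.28. Reject H₀.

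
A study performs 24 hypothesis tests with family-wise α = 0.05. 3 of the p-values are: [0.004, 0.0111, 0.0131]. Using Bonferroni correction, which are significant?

Bonferroni α = 0.05/24 = 0.00208. None of the given p-values are significant.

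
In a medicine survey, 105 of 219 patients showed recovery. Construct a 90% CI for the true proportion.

p̂ = 0.479. CI = p̂ ± z*√(p̂(1-p̂)/n) = (0.424, 0.535)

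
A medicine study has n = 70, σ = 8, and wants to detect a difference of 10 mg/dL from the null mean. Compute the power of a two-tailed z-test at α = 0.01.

SE = σ/√n = 8/√70 = 0.956. Non-centrality λ = d/SE = 10/0.956 = 10.458. Power ≈ Φ(λ - z_{α/2}) = Φ(10.458 - 2.576) = Φ(7.882) = 1.0.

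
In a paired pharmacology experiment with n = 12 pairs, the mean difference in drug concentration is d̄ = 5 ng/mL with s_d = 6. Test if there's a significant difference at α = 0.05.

t = d̄/(s_d/√n) = 5/(6/√12) = 2.887. df = 11, critical t = ±2.201. Reject H₀.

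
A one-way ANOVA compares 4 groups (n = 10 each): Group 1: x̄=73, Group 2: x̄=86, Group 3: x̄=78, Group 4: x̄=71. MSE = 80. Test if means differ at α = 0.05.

Grand mean = 77.0. SS_between = 1340.0, MS_between = 446.67. F = 5.583, F_crit ≈ 2.866. Reject H₀.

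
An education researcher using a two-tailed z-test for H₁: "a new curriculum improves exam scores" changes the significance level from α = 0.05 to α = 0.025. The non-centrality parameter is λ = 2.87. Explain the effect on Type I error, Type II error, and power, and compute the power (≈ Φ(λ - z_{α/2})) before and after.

Decreasing α from 0.05 to 0.025:
• Type I error rate decreases (α is the Type I rate by definition).
• Critical value moves from z_{α/2} = 1.96 to 2.241, so power = Φ(λ - z_{α/2}) goes from Φ(2.87 - 1.96) = 0.819 to Φ(2.87 - 2.241) = 0.735.
• Type II error rate β = 1 - power therefore increases (0.181 → 0.265).
Appropriate when false positives are costly — here, adopting a curriculum that gives no real benefit — disruption for nothing.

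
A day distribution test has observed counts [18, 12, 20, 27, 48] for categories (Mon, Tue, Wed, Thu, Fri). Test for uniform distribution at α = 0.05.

Expected = 25 each. χ² = Σ(O-E)²/E = 31.04. df = 4, critical value = 9.488. Reject H₀.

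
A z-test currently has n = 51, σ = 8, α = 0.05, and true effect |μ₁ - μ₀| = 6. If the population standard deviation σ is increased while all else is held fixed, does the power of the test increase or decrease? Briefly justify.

Power decreases: a larger σ inflates the standard error σ/√n, pulling the sampling distribution under H₁ back toward the critical value.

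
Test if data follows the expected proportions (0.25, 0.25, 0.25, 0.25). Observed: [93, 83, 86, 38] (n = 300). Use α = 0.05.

Expected: [75.0, 75.0, 75.0, 75.0]. χ² = 25.04. df = 3, critical = 7.815. Reject H₀.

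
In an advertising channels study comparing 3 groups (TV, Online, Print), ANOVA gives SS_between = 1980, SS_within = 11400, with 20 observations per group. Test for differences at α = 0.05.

df_between = 2, df_within = 57. F = MS_between/MS_within = 990.0/200.0 = 4.95. F_crit ≈ 3.159. Reject H₀. At least one mean differs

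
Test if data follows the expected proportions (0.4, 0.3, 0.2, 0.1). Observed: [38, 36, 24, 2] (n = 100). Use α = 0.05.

Expected: [40.0, 30.0, 20.0, 10.0]. χ² = 8.5. df = 3, critical = 7.815. Reject H₀.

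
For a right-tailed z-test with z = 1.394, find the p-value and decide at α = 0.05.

p = P(Z > 1.394) = 1 - Φ(1.394) ≈ 0.0817. Since p ≥ 0.05, fail to reject H₀ (not significant) at α = 0.05.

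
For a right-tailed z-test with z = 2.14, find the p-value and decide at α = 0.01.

p = P(Z > 2.14) = 1 - Φ(2.14) ≈ 0.0162. Since p ≥ 0.01, fail to reject H₀ (not significant) at α = 0.01.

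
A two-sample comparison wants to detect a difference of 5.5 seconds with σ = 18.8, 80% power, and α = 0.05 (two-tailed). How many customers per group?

n per group = 2(z_α/2 + z_β)²σ²/d² = 2×(1.96 + 0.84)²×18.8²/5.5² = 183.2 → n = 184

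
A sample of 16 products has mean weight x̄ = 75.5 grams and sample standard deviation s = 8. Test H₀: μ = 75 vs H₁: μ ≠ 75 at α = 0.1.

t = (x̄ - μ₀)/(s/√n) = (75.5 - 75)/(8/√16) = 0.25. df = 15, critical t = ±1.753. Fail to reject H₀.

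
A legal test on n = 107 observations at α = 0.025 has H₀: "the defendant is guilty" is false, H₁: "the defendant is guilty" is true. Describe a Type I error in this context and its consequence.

Type I error: rejecting H₀ when it is true — concluding that the defendant is guilty when in fact it is not. Consequence: convicting an innocent person.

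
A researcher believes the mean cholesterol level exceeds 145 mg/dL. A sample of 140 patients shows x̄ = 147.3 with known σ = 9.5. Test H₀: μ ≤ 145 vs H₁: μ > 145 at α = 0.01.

z = 2.865. Critical value: 2.33. Reject H₀.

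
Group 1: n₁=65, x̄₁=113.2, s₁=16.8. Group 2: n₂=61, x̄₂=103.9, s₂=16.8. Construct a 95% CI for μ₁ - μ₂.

Difference = 9.3. SE = √(16.8²/65 + 16.8²/61) = 2.995. CI = (3.43, 15.17)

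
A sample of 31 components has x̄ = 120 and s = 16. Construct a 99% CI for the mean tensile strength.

CI = x̄ ± t*(s/√n) = 120 ± 2.75(16/√31) = (112.1, 127.9)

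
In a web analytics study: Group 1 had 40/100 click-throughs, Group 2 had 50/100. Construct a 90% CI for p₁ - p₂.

p̂₁ = 0.4, p̂₂ = 0.5. Difference = -0.1. CI = (-0.215, 0.015)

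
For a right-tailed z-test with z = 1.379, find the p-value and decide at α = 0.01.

p = P(Z > 1.379) = 1 - Φ(1.379) ≈ 0.0839. Since p ≥ 0.01, fail to reject H₀ (not significant) at α = 0.01.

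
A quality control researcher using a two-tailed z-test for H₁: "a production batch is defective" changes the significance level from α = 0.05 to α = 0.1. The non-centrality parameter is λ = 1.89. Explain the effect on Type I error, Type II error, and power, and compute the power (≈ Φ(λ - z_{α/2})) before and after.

Increasing α from 0.05 to 0.1:
• Type I error rate increases (α is the Type I rate by definition).
• Critical value moves from z_{α/2} = 1.96 to 1.645, so power = Φ(λ - z_{α/2}) goes from Φ(1.89 - 1.96) = 0.472 to Φ(1.89 - 1.645) = 0.597.
• Type II error rate β = 1 - power therefore decreases (0.528 → 0.403).
Appropriate when false negatives are costly — here, shipping a defective batch — faulty products reach customers.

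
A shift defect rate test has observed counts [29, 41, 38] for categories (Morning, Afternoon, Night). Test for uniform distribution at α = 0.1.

Expected = 36 each. χ² = Σ(O-E)²/E = 2.167. df = 2, critical value = 4.605. Fail to reject H₀.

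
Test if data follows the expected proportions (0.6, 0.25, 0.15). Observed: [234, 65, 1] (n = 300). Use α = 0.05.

Expected: [180.0, 75.0, 45.0]. χ² = 60.556. df = 2, critical = 5.991. Reject H₀.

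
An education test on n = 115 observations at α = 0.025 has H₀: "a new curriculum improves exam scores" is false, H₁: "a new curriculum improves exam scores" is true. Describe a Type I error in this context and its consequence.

Type I error: rejecting H₀ when it is true — concluding that a new curriculum improves exam scores when in fact it is not. Consequence: adopting a curriculum that gives no real benefit — disruption for nothing.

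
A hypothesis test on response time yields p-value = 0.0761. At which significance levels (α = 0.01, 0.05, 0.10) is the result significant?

p = 0.0761. Significant at: α = 0.1.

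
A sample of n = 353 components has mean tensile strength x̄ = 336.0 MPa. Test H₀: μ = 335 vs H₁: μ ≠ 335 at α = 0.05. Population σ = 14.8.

z = (x̄ - μ₀)/(σ/√n) = (336.0 - 335)/(14.8/√353) = 1.269. Critical value: ±1.96. Since |1.269| ≤ 1.96, Fail to reject H₀.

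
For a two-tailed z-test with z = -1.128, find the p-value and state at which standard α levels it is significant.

p = 2·P(Z > |-1.128|) = 2·(1 - Φ(1.128)) ≈ 0.2593. Not significant at any standard level.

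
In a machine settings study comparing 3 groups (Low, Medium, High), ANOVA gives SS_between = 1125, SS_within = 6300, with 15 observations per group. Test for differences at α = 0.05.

df_between = 2, df_within = 42. F = MS_between/MS_within = 562.5/150.0 = 3.75. F_crit ≈ 3.22. Reject H₀. At least one mean differs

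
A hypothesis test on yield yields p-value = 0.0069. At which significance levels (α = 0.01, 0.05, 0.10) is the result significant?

p = 0.0069. Significant at: α = 0.01, 0.05, 0.1.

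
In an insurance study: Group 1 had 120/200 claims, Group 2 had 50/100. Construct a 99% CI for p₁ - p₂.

p̂₁ = 0.6, p̂₂ = 0.5. Difference = 0.1. CI = (-0.057, 0.257)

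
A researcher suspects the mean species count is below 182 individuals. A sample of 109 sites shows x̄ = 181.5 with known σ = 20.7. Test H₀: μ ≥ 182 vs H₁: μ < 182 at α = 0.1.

z = -0.252. Critical value: -1.28. Fail to reject H₀.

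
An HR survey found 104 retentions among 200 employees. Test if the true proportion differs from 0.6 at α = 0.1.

p̂ = 0.52, p₀ = 0.6. z = (p̂ - p₀)/√(p₀(1-p₀)/n) = -2.309. Critical: ±1.645. Reject H₀.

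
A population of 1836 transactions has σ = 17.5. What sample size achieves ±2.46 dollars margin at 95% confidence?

Without FPC: n₀ = (1.96×17.5/2.46)² = 194.41. With FPC: n = n₀N/(n₀+N-1) = 175.9 → n = 176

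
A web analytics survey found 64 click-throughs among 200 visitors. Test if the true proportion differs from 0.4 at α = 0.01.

p̂ = 0.32, p₀ = 0.4. z = (p̂ - p₀)/√(p₀(1-p₀)/n) = -2.309. Critical: ±2.576. Fail to reject H₀.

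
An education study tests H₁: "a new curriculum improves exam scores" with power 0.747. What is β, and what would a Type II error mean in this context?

β = 1 - power = 1 - 0.747 = 0.253. A Type II error is failing to reject H₀ when H₀ is false (false negative) — here, failing to conclude that a new curriculum improves exam scores when in fact it is true. Consequence: keeping the old curriculum when the new one would have helped students.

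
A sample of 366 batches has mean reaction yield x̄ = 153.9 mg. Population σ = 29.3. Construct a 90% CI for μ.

CI = x̄ ± z*(σ/√n) = 153.9 ± 1.645(29.3/√366) = 153.9 ± 2.52 = (151.38, 156.42)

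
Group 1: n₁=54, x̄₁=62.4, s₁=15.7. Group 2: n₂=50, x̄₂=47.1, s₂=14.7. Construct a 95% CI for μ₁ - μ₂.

Difference = 15.3. SE = √(15.7²/54 + 14.7²/50) = 2.981. CI = (9.46, 21.14)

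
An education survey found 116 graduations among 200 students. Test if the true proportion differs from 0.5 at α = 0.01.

p̂ = 0.58, p₀ = 0.5. z = (p̂ - p₀)/√(p₀(1-p₀)/n) = 2.263. Critical: ±2.576. Fail to reject H₀.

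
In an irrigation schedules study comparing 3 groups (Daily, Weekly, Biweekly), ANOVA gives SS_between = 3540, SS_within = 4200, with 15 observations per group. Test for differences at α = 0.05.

df_between = 2, df_within = 42. F = MS_between/MS_within = 1770.0/100.0 = 17.7. F_crit ≈ 3.22. Reject H₀. At least one mean differs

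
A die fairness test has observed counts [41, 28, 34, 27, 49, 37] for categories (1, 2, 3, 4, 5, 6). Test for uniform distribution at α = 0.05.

Expected = 36 each. χ² = Σ(O-E)²/E = 9.556. df = 5, critical value = 11.07. Fail to reject H₀.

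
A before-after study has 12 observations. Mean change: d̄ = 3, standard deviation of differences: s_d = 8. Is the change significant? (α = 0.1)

t = d̄/(s_d/√n) = 3/(8/√12) = 1.299. df = 11, critical t = ±1.796. Fail to reject H₀.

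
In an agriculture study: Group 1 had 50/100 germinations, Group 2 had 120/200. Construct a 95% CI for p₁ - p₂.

p̂₁ = 0.5, p̂₂ = 0.6. Difference = -0.1. CI = (-0.219, 0.019)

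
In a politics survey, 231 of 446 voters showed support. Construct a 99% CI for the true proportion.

p̂ = 0.518. CI = p̂ ± z*√(p̂(1-p̂)/n) = (0.457, 0.579)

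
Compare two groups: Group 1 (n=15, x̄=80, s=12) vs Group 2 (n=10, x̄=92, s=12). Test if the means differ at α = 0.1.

Pooled sp = 12.0. t = -2.449, df = 23. Critical t = ±1.714. Reject H₀.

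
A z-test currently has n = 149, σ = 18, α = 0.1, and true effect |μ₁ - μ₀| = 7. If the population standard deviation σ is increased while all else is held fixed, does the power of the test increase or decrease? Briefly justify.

Power decreases: a larger σ inflates the standard error σ/√n, pulling the sampling distribution under H₁ back toward the critical value.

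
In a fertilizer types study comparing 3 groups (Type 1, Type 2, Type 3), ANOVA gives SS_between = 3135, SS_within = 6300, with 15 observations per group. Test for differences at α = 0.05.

df_between = 2, df_within = 42. F = MS_between/MS_within = 1567.5/150.0 = 10.45. F_crit ≈ 3.22. Reject H₀. At least one mean differs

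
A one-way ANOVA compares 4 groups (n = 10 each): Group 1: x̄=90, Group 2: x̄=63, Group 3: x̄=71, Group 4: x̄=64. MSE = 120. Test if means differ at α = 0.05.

Grand mean = 72.0. SS_between = 4700.0, MS_between = 1566.67. F = 13.056, F_crit ≈ 2.866. Reject H₀.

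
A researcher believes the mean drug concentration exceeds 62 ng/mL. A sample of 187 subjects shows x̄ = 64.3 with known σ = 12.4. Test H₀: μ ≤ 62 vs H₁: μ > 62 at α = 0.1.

z = 2.536. Critical value: 1.28. Reject H₀.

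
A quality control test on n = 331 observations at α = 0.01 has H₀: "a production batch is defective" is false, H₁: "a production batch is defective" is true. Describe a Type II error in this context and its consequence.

Type II error: failing to reject H₀ when it is false — concluding that a production batch is defective is not supported when in fact it is. Consequence: shipping a defective batch — faulty products reach customers.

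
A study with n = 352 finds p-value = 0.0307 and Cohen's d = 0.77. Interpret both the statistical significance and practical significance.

Statistically significant (p = 0.0307 < 0.05). Cohen's d = 0.77 indicates a medium effect size. Both statistical and practical significance should be considered.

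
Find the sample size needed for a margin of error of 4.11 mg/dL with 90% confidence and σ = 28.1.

n = (z*σ/E)² = (1.645×28.1/4.11)² = 126.5 → n = 127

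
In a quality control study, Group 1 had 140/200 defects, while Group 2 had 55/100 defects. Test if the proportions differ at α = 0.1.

p̂₁ = 0.7, p̂₂ = 0.55, pooled p̂ = 0.65. z = 2.568. Critical: ±1.645. Reject H₀.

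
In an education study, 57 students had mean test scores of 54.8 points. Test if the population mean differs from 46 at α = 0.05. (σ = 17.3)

z = (x̄ - μ₀)/(σ/√n) = (54.8 - 46)/(17.3/√57) = 3.84. Critical value: ±1.96. Since |3.84| > 1.96, Reject H₀.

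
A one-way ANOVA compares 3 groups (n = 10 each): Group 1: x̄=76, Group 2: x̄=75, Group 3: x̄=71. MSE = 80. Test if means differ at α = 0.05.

Grand mean = 74.0. SS_between = 140.0, MS_between = 70.0. F = 0.875, F_crit ≈ 3.354. Fail to reject H₀.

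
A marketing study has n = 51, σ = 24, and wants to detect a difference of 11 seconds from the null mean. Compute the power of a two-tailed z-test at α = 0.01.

SE = σ/√n = 24/√51 = 3.361. Non-centrality λ = d/SE = 11/3.361 = 3.273. Power ≈ Φ(λ - z_{α/2}) = Φ(3.273 - 2.576) = Φ(0.697) = 0.757.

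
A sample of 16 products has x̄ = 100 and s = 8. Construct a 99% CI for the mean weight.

CI = x̄ ± t*(s/√n) = 100 ± 2.947(8/√16) = (94.11, 105.89)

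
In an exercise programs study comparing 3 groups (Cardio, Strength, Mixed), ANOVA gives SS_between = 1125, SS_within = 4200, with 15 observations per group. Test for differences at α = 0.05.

df_between = 2, df_within = 42. F = MS_between/MS_within = 562.5/100.0 = 5.625. F_crit ≈ 3.22. Reject H₀. At least one mean differs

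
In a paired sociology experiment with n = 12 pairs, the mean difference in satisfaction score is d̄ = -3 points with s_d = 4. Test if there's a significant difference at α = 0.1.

t = d̄/(s_d/√n) = -3/(4/√12) = -2.598. df = 11, critical t = ±1.796. Reject H₀.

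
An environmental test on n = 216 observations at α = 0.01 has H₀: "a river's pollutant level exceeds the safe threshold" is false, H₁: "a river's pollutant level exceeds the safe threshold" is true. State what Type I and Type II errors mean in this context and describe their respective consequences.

Type I (false positive): concluding that a river's pollutant level exceeds the safe threshold when it is not — shutting down a compliant factory unnecessarily. Type II (false negative): failing to conclude that a river's pollutant level exceeds the safe threshold when it is — allowing unsafe pollution to continue. Which is costlier depends on domain priorities and is a judgement call rather than a statistical fact.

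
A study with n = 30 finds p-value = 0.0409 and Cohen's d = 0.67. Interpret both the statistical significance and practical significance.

Statistically significant (p = 0.0409 < 0.05). Cohen's d = 0.67 indicates a medium effect size. Both statistical and practical significance should be considered.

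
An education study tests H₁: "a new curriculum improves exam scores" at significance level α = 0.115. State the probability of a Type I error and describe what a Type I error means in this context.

P(Type I error) = α = 0.115. A Type I error is rejecting H₀ when H₀ is actually true (false positive) — here, concluding that a new curriculum improves exam scores when in fact this is not the case. Consequence: adopting a curriculum that gives no real benefit — disruption for nothing.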